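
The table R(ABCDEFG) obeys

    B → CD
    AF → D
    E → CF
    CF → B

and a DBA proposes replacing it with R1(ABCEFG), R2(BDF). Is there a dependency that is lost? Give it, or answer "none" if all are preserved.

AF → D

Check AF → D: no single fragment contains all of {ADF}, and the restricted closure of {AF} across the fragments never reaches {D}.
B → CD is preserved.
E → CF is preserved.
CF → B is preserved.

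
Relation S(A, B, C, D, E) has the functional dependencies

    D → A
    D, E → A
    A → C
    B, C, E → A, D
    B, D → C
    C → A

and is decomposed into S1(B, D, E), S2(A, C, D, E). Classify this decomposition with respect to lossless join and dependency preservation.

Lossless test: (D, E)⁺ = {A, C, D, E}, which contains all of one fragment — lossless.
Dependency preservation: the restricted closure of {B, C, E} across the fragments never reaches {A, D}, so B, C, E → A, D cannot be enforced without a join — not preserved.

lossless but not dependency-preserving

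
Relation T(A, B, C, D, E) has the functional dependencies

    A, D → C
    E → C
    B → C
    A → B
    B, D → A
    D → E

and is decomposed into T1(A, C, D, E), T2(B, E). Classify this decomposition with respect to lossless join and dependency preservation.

Lossless test: (E)⁺ = {C, E}, which is a superkey of neither fragment — lossy.
Dependency preservation: the restricted closure of {B} across the fragments never reaches {C}, so B → C cannot be enforced without a join — not preserved.

lossy and not dependency-preserving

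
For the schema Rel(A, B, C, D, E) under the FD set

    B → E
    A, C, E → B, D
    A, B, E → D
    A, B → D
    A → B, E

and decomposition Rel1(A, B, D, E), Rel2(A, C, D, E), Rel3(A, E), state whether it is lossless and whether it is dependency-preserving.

Lossless test (chase): Rows 1 and 2 agree on A; apply A→B, E and equate their B, E entries. Rows 1 and 3 agree on A; apply A→B, E and equate their B, E entries. Rows 1 and 3 agree on A, B, E; apply A, B, E→D and equate their D entries. Row 2 is now all distinguished symbols — the join is lossless.
Dependency preservation: A, C, E → B, D is not contained in any single fragment, but the restricted closure of its left-hand side across the fragments still reaches the right-hand side; the remaining FDs each lie inside some fragment. All dependencies are preserved.

lossless and dependency-preserving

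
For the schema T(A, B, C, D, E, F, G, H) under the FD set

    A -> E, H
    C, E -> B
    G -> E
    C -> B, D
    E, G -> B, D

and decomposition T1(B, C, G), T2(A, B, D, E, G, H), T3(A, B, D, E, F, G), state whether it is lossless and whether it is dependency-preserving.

Lossless test (chase): Rows 2 and 3 agree on A; apply A→E, H and equate their E, H entries. Rows 1 and 2 agree on G; apply G→E and equate their E entries. Rows 1 and 2 agree on E, G; apply E, G→B, D and equate their B, D entries. No row becomes fully distinguished — the join is lossy.
Dependency preservation: the restricted closure of {C} across the fragments never reaches {B, D}, so C → B, D cannot be enforced without a join — not preserved.

lossy and not dependency-preserving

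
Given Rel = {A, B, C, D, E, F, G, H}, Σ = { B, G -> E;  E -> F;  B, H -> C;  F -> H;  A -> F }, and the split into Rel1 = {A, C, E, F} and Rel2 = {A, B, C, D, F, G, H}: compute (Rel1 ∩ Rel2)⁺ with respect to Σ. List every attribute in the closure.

A, C, F, H

Rel1 ∩ Rel2 = {A, C, F}.
F → H applies, adding H
Closure: {A, C, F, H}.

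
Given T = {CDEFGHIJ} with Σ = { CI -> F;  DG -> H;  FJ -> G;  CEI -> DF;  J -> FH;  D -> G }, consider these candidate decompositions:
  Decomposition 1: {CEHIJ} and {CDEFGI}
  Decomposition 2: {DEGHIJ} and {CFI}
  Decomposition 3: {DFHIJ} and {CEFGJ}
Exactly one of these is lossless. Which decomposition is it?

Decomposition 1: common = {CEI}, closure = {CDEFGHI} → lossless.
Decomposition 2: common = {I}, closure = {I} → lossy.
Decomposition 3: common = {FJ}, closure = {FGHJ} → lossy.

Decomposition 1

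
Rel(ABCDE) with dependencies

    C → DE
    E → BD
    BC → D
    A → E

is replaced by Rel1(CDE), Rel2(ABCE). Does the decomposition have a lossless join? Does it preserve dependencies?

lossless and dependency-preserving

Lossless test: (CE)⁺ = {BCDE}, which contains all of one fragment — lossless.
Dependency preservation: E → BD; BC → D are not contained in any single fragment, but the restricted closure of each left-hand side across the fragments still reaches the right-hand side; the remaining FDs each lie inside some fragment. All dependencies are preserved.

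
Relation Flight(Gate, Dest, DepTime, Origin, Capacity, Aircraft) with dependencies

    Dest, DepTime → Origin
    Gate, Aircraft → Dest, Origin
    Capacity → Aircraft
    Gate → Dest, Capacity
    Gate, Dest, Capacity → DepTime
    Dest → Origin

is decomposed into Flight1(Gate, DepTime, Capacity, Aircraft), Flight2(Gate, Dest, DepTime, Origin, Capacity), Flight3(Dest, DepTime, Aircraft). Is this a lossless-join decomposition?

Chase test. Columns are Gate, Dest, DepTime, Origin, Capacity, Aircraft; row i has aⱼ where attribute j ∈ Flighti, else bᵢⱼ.
Initial tableau (one row per fragment):
  row 1: a1 b12 a3 b14 a5 a6
  row 2: a1 a2 a3 a4 a5 b26
  row 3: b31 a2 a3 b34 b35 a6
Rows 2 and 3 agree on Dest, DepTime; apply Dest, DepTime→Origin and equate their Origin entries.
Rows 1 and 2 agree on Capacity; apply Capacity→Aircraft and equate their Aircraft entries.
Rows 1 and 2 agree on Gate; apply Gate→Dest, Capacity and equate their Dest, Capacity entries.
Rows 1 and 2 agree on Dest; apply Dest→Origin and equate their Origin entries.
Row 1 is now all distinguished symbols — the join is lossless.

Yes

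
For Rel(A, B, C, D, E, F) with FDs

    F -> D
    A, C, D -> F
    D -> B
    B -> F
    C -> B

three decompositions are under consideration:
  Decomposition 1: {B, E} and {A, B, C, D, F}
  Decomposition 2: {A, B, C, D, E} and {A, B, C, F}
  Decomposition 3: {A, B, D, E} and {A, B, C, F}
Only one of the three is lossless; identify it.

Decomposition 1: common = {B}, closure = {B, D, F} → lossy.
Decomposition 2: common = {A, B, C}, closure = {A, B, C, D, F} → lossless.
Decomposition 3: common = {A, B}, closure = {A, B, D, F} → lossy.

Decomposition 2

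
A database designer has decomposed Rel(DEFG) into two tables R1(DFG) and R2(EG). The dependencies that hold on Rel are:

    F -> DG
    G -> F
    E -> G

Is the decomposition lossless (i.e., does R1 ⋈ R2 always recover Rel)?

Common attributes: R1 ∩ R2 = {G}.
Closure of {G}: G → F applies, adding F; F → DG applies, adding D. So (G)⁺ = {DFG}.
This closure contains every attribute of R1, so R1 ∩ R2 → R1. The join is lossless.

Yes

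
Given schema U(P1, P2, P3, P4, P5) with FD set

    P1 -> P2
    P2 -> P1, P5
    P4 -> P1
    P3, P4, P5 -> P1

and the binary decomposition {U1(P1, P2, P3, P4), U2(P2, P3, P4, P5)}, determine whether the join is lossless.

Yes

Common attributes: U1 ∩ U2 = {P2, P3, P4}.
Closure of {P2, P3, P4}: P2 → P1, P5 applies, adding P1, P5. So (P2, P3, P4)⁺ = {P1, P2, P3, P4, P5}.
This closure contains every attribute of U1, so U1 ∩ U2 → U1. The join is lossless.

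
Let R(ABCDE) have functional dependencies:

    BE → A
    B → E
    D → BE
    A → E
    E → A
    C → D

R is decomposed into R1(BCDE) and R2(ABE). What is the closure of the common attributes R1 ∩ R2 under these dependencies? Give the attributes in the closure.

ABE

R1 ∩ R2 = {BE}.
BE → A applies, adding A
Closure: {ABE}.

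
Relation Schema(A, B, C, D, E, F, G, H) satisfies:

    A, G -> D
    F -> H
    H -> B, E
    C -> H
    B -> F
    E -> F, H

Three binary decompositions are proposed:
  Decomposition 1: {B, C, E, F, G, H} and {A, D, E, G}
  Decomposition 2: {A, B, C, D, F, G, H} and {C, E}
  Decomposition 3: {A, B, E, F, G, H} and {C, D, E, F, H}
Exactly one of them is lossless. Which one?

Decomposition 1: common = {E, G}, closure = {B, E, F, G, H} → lossy.
Decomposition 2: common = {C}, closure = {B, C, E, F, H} → lossless.
Decomposition 3: common = {E, F, H}, closure = {B, E, F, H} → lossy.

Decomposition 2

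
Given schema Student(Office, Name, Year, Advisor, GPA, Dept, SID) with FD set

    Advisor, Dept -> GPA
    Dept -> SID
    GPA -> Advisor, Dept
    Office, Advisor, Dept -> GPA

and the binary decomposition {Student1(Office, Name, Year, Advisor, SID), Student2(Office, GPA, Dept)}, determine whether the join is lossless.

Common attributes: Student1 ∩ Student2 = {Office}.
No dependency enlarges {Office}, so (Office)⁺ = {Office}.
The closure contains neither all of Student1 = {Office, Name, Year, Advisor, SID} nor all of Student2 = {Office, GPA, Dept}, so the common attributes are not a superkey of either fragment. The join is lossy.

No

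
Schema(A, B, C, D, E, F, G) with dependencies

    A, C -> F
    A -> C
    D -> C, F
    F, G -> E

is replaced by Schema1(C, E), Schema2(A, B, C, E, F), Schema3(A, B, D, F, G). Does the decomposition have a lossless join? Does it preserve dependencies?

lossy and not dependency-preserving

Lossless test (chase): Rows 2 and 3 agree on A; apply A→C and equate their C entries. No row becomes fully distinguished — the join is lossy.
Dependency preservation: the restricted closure of {D} across the fragments never reaches {C, F}, so D → C, F cannot be enforced without a join — not preserved.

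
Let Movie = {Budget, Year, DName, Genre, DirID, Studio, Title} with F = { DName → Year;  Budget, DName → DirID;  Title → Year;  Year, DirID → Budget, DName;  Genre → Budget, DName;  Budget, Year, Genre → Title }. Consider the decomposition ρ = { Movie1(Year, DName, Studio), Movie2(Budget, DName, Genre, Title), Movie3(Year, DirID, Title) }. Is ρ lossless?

No

Chase test. Columns are Budget, Year, DName, Genre, DirID, Studio, Title; row i has aⱼ where attribute j ∈ Moviei, else bᵢⱼ.
Initial tableau (one row per fragment):
  row 1: b11 a2 a3 b14 b15 a6 b17
  row 2: a1 b22 a3 a4 b25 b26 a7
  row 3: b31 a2 b33 b34 a5 b36 a7
Rows 1 and 2 agree on DName; apply DName→Year and equate their Year entries.
No row becomes fully distinguished — the join is lossy.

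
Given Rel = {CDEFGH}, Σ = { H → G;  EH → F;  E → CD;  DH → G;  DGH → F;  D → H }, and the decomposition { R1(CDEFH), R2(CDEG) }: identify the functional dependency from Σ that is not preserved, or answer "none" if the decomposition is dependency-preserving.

H → G

Check H → G: no single fragment contains all of {GH}, and the restricted closure of {H} across the fragments never reaches {G}.
EH → F is preserved.
E → CD is preserved.
DH → G is preserved.
DGH → F is preserved.
D → H is preserved.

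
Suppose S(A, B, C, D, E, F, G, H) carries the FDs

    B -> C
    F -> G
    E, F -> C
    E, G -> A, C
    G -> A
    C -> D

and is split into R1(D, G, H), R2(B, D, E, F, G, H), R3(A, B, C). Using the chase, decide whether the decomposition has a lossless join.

Chase test. Columns are A, B, C, D, E, F, G, H; row i has aⱼ where attribute j ∈ Ri, else bᵢⱼ.
Initial tableau (one row per fragment):
  row 1: b11 b12 b13 a4 b15 b16 a7 a8
  row 2: b21 a2 b23 a4 a5 a6 a7 a8
  row 3: a1 a2 a3 b34 b35 b36 b37 b38
Rows 2 and 3 agree on B; apply B→C and equate their C entries.
Rows 1 and 2 agree on G; apply G→A and equate their A entries.
Rows 2 and 3 agree on C; apply C→D and equate their D entries.
No row becomes fully distinguished — the join is lossy.

No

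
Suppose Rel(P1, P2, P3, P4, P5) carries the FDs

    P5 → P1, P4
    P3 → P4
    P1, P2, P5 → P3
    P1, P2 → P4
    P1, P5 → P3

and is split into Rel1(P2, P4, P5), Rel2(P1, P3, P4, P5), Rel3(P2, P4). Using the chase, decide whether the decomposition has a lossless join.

Yes

Chase test. Columns are P1, P2, P3, P4, P5; row i has aⱼ where attribute j ∈ Reli, else bᵢⱼ.
Initial tableau (one row per fragment):
  row 1: b11 a2 b13 a4 a5
  row 2: a1 b22 a3 a4 a5
  row 3: b31 a2 b33 a4 b35
Rows 1 and 2 agree on P5; apply P5→P1, P4 and equate their P1, P4 entries.
Rows 1 and 2 agree on P1, P5; apply P1, P5→P3 and equate their P3 entries.
Row 1 is now all distinguished symbols — the join is lossless.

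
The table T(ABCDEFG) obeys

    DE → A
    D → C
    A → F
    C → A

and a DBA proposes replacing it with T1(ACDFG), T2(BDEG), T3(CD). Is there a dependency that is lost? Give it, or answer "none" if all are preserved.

DE → A: restricted closure across fragments reaches A.
D → C lies within T1.
A → F lies within T1.
C → A lies within T1.
Every dependency is enforceable on the fragments, so the decomposition is dependency-preserving.

none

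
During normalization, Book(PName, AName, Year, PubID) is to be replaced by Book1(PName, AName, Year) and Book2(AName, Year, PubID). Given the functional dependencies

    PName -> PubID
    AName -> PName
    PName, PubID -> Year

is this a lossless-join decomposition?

Common attributes: Book1 ∩ Book2 = {AName, Year}.
Closure of {AName, Year}: AName → PName applies, adding PName; PName → PubID applies, adding PubID. So (AName, Year)⁺ = {PName, AName, Year, PubID}.
This closure contains every attribute of Book1, so Book1 ∩ Book2 → Book1. The join is lossless.

Yes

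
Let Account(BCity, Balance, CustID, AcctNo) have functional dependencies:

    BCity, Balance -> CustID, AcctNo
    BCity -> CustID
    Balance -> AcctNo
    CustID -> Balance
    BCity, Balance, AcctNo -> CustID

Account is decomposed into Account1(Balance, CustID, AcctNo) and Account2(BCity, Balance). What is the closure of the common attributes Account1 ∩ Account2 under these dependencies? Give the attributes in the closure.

Account1 ∩ Account2 = {Balance}.
Balance → AcctNo applies, adding AcctNo
Closure: {Balance, AcctNo}.

Balance, AcctNo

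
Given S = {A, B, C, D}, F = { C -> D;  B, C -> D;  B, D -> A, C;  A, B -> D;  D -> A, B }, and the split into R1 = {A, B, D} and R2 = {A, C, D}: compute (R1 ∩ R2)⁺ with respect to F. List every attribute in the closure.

R1 ∩ R2 = {A, D}.
D → A, B applies, adding B
B, D → A, C applies, adding C
Closure: {A, B, C, D}.

A, B, C, D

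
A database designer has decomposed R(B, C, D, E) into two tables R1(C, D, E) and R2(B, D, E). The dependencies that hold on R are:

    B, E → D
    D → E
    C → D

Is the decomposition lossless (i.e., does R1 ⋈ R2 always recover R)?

Common attributes: R1 ∩ R2 = {D, E}.
No dependency enlarges {D, E}, so (D, E)⁺ = {D, E}.
The closure contains neither all of R1 = {C, D, E} nor all of R2 = {B, D, E}, so the common attributes are not a superkey of either fragment. The join is lossy.

No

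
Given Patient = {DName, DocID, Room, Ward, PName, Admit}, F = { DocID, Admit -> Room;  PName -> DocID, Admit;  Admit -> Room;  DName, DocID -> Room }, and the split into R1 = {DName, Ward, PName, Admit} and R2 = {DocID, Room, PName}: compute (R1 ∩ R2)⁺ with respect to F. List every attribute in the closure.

DocID, Room, PName, Admit

R1 ∩ R2 = {PName}.
PName → DocID, Admit applies, adding DocID, Admit
Admit → Room applies, adding Room
Closure: {DocID, Room, PName, Admit}.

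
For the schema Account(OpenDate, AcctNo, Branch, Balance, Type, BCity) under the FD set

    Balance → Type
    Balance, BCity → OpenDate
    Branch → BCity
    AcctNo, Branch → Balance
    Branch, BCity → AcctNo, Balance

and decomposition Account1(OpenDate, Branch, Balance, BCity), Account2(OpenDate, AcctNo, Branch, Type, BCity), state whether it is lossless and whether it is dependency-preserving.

Lossless test: (OpenDate, Branch, BCity)⁺ = {OpenDate, AcctNo, Branch, Balance, Type, BCity}, which contains all of one fragment — lossless.
Dependency preservation: the restricted closure of {Balance} across the fragments never reaches {Type}, so Balance → Type cannot be enforced without a join — not preserved.

lossless but not dependency-preserving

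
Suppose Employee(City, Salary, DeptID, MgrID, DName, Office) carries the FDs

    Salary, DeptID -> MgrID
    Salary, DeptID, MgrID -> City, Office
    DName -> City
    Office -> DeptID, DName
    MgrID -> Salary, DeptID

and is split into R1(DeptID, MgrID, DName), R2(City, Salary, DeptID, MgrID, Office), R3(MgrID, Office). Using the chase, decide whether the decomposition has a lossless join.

Chase test. Columns are City, Salary, DeptID, MgrID, DName, Office; row i has aⱼ where attribute j ∈ Ri, else bᵢⱼ.
Initial tableau (one row per fragment):
  row 1: b11 b12 a3 a4 a5 b16
  row 2: a1 a2 a3 a4 b25 a6
  row 3: b31 b32 b33 a4 b35 a6
Rows 2 and 3 agree on Office; apply Office→DeptID, DName and equate their DeptID, DName entries.
Rows 1 and 2 agree on MgrID; apply MgrID→Salary, DeptID and equate their Salary, DeptID entries.
Rows 1 and 3 agree on MgrID; apply MgrID→Salary, DeptID and equate their Salary, DeptID entries.
Rows 1 and 2 agree on Salary, DeptID, MgrID; apply Salary, DeptID, MgrID→City, Office and equate their City, Office entries.
Rows 1 and 3 agree on Salary, DeptID, MgrID; apply Salary, DeptID, MgrID→City, Office and equate their City, Office entries.
Rows 1 and 2 agree on Office; apply Office→DeptID, DName and equate their DeptID, DName entries.
Row 1 is now all distinguished symbols — the join is lossless.

Yes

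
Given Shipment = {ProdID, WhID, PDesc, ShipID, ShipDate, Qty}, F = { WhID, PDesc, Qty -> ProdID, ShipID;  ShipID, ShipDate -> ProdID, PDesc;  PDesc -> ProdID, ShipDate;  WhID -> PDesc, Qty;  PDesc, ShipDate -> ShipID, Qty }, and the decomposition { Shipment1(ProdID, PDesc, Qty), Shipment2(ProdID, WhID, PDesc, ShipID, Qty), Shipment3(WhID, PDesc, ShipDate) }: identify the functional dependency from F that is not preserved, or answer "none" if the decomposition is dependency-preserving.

ShipID, ShipDate -> ProdID, PDesc

Check ShipID, ShipDate → ProdID, PDesc: no single fragment contains all of {ProdID, PDesc, ShipID, ShipDate}, and the restricted closure of {ShipID, ShipDate} across the fragments never reaches {ProdID, PDesc}.
WhID, PDesc, Qty → ProdID, ShipID is preserved.
PDesc → ProdID, ShipDate is preserved.
WhID → PDesc, Qty is preserved.
PDesc, ShipDate → ShipID, Qty is preserved.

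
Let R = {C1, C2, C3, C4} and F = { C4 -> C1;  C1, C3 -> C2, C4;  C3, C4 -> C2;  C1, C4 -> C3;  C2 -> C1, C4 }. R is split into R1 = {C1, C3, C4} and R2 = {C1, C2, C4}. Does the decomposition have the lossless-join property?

Common attributes: R1 ∩ R2 = {C1, C4}.
Closure of {C1, C4}: C1, C4 → C3 applies, adding C3; C1, C3 → C2, C4 applies, adding C2. So (C1, C4)⁺ = {C1, C2, C3, C4}.
This closure contains every attribute of R1, so R1 ∩ R2 → R1. The join is lossless.

Yes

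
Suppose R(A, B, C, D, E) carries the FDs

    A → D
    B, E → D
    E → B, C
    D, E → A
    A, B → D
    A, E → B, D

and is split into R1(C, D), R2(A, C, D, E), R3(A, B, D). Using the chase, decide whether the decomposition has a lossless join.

Chase test. Columns are A, B, C, D, E; row i has aⱼ where attribute j ∈ Ri, else bᵢⱼ.
Initial tableau (one row per fragment):
  row 1: b11 b12 a3 a4 b15
  row 2: a1 b22 a3 a4 a5
  row 3: a1 a2 b33 a4 b35
No row becomes fully distinguished — the join is lossy.

No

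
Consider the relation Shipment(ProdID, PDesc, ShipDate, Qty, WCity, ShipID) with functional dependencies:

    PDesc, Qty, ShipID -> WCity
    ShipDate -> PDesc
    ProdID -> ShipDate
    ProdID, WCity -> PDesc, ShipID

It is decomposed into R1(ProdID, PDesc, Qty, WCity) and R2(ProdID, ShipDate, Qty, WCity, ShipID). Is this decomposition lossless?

Yes

Common attributes: R1 ∩ R2 = {ProdID, Qty, WCity}.
Closure of {ProdID, Qty, WCity}: ProdID → ShipDate applies, adding ShipDate; ProdID, WCity → PDesc, ShipID applies, adding PDesc, ShipID. So (ProdID, Qty, WCity)⁺ = {ProdID, PDesc, ShipDate, Qty, WCity, ShipID}.
This closure contains every attribute of R1, so R1 ∩ R2 → R1. The join is lossless.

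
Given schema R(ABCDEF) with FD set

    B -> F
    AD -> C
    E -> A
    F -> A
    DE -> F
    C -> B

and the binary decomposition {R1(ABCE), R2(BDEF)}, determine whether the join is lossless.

No

Common attributes: R1 ∩ R2 = {BE}.
Closure of {BE}: B → F applies, adding F; E → A applies, adding A. So (BE)⁺ = {ABEF}.
The closure contains neither all of R1 = {ABCE} nor all of R2 = {BDEF}, so the common attributes are not a superkey of either fragment. The join is lossy.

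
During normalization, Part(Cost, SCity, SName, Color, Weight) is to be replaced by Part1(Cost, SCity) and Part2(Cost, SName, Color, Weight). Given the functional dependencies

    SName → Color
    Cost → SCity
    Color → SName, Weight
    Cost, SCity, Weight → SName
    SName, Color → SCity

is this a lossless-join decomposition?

Yes

Common attributes: Part1 ∩ Part2 = {Cost}.
Closure of {Cost}: Cost → SCity applies, adding SCity. So (Cost)⁺ = {Cost, SCity}.
This closure contains every attribute of Part1, so Part1 ∩ Part2 → Part1. The join is lossless.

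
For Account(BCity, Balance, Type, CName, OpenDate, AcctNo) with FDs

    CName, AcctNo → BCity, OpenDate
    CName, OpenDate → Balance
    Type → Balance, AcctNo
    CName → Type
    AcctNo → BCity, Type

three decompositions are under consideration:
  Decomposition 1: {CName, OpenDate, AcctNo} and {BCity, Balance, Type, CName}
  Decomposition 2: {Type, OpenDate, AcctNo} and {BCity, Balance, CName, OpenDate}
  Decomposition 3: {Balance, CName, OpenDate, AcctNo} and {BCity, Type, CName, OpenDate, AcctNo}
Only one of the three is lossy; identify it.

Decomposition 1: common = {CName}, closure = {BCity, Balance, Type, CName, OpenDate, AcctNo} → lossless.
Decomposition 2: common = {OpenDate}, closure = {OpenDate} → lossy.
Decomposition 3: common = {CName, OpenDate, AcctNo}, closure = {BCity, Balance, Type, CName, OpenDate, AcctNo} → lossless.

Decomposition 2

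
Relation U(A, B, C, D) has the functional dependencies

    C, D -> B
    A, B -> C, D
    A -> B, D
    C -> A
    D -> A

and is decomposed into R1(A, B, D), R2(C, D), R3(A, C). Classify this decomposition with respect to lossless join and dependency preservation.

lossless and dependency-preserving

Lossless test (chase): Rows 1 and 3 agree on A; apply A→B, D and equate their B, D entries. Rows 2 and 3 agree on C; apply C→A and equate their A entries. Rows 2 and 3 agree on C, D; apply C, D→B and equate their B entries. Rows 1 and 2 agree on A, B; apply A, B→C, D and equate their C, D entries. Row 1 is now all distinguished symbols — the join is lossless.
Dependency preservation: C, D → B; A, B → C, D are not contained in any single fragment, but the restricted closure of each left-hand side across the fragments still reaches the right-hand side; the remaining FDs each lie inside some fragment. All dependencies are preserved.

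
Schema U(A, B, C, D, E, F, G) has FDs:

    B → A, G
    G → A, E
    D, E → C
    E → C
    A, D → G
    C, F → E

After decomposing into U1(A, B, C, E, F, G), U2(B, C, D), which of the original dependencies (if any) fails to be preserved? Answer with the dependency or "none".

A, D → G

Check A, D → G: no single fragment contains all of {A, D, G}, and the restricted closure of {A, D} across the fragments never reaches {G}.
B → A, G is preserved.
G → A, E is preserved.
D, E → C is preserved.
E → C is preserved.
C, F → E is preserved.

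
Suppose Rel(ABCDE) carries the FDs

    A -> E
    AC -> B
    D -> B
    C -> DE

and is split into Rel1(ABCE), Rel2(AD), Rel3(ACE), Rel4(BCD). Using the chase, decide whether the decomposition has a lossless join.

Yes

Chase test. Columns are ABCDE; row i has aⱼ where attribute j ∈ Reli, else bᵢⱼ.
Initial tableau (one row per fragment):
  row 1: a1 a2 a3 b14 a5
  row 2: a1 b22 b23 a4 b25
  row 3: a1 b32 a3 b34 a5
  row 4: b41 a2 a3 a4 b45
Rows 1 and 2 agree on A; apply A→E and equate their E entries.
Rows 1 and 3 agree on AC; apply AC→B and equate their B entries.
Rows 2 and 4 agree on D; apply D→B and equate their B entries.
Rows 1 and 3 agree on C; apply C→DE and equate their DE entries.
Rows 1 and 4 agree on C; apply C→DE and equate their DE entries.
Row 1 is now all distinguished symbols — the join is lossless.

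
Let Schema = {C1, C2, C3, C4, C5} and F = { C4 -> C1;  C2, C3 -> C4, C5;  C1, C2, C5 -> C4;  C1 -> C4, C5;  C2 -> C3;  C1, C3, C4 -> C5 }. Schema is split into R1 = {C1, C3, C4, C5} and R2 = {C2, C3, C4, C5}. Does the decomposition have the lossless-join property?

Yes

Common attributes: R1 ∩ R2 = {C3, C4, C5}.
Closure of {C3, C4, C5}: C4 → C1 applies, adding C1. So (C3, C4, C5)⁺ = {C1, C3, C4, C5}.
This closure contains every attribute of R1, so R1 ∩ R2 → R1. The join is lossless.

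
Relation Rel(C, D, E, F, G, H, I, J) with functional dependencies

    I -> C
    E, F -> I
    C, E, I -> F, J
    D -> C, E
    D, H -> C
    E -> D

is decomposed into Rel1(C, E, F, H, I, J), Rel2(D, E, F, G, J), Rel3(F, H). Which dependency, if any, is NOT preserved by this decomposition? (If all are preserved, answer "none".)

I → C lies within Rel1.
E, F → I lies within Rel1.
C, E, I → F, J lies within Rel1.
D → C, E: restricted closure across fragments reaches C, E.
D, H → C: restricted closure across fragments reaches C.
E → D lies within Rel2.
Every dependency is enforceable on the fragments, so the decomposition is dependency-preserving.

none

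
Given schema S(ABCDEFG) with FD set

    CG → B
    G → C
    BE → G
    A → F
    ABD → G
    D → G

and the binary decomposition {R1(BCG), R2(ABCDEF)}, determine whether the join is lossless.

No

Common attributes: R1 ∩ R2 = {BC}.
No dependency enlarges {BC}, so (BC)⁺ = {BC}.
The closure contains neither all of R1 = {BCG} nor all of R2 = {ABCDEF}, so the common attributes are not a superkey of either fragment. The join is lossy.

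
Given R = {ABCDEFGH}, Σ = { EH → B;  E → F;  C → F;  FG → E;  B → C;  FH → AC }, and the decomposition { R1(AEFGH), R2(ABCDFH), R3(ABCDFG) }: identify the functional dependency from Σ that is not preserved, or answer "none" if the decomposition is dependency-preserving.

EH → B

Check EH → B: no single fragment contains all of {BEH}, and the restricted closure of {EH} across the fragments never reaches {B}.
E → F is preserved.
C → F is preserved.
FG → E is preserved.
B → C is preserved.
FH → AC is preserved.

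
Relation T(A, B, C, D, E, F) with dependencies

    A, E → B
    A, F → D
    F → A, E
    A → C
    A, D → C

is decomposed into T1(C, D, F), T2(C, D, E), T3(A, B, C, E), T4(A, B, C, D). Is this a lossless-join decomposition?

Chase test. Columns are A, B, C, D, E, F; row i has aⱼ where attribute j ∈ Ti, else bᵢⱼ.
Initial tableau (one row per fragment):
  row 1: b11 b12 a3 a4 b15 a6
  row 2: b21 b22 a3 a4 a5 b26
  row 3: a1 a2 a3 b34 a5 b36
  row 4: a1 a2 a3 a4 b45 b46
No row becomes fully distinguished — the join is lossy.

No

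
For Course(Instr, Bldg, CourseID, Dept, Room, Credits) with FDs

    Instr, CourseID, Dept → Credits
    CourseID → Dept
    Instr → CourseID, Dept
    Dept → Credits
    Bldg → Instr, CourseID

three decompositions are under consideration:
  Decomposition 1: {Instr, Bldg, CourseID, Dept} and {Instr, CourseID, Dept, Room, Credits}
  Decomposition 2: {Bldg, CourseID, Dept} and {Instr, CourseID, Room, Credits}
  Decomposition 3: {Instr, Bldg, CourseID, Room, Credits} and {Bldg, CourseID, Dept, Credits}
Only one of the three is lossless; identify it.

Decomposition 3

Decomposition 1: common = {Instr, CourseID, Dept}, closure = {Instr, CourseID, Dept, Credits} → lossy.
Decomposition 2: common = {CourseID}, closure = {CourseID, Dept, Credits} → lossy.
Decomposition 3: common = {Bldg, CourseID, Credits}, closure = {Instr, Bldg, CourseID, Dept, Credits} → lossless.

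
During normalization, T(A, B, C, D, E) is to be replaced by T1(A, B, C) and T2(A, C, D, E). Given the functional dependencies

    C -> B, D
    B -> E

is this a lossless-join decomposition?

Yes

Common attributes: T1 ∩ T2 = {A, C}.
Closure of {A, C}: C → B, D applies, adding B, D; B → E applies, adding E. So (A, C)⁺ = {A, B, C, D, E}.
This closure contains every attribute of T1, so T1 ∩ T2 → T1. The join is lossless.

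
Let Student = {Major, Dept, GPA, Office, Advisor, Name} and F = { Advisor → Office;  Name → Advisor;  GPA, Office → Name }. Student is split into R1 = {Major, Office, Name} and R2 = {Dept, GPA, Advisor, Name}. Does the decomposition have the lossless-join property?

Common attributes: R1 ∩ R2 = {Name}.
Closure of {Name}: Name → Advisor applies, adding Advisor; Advisor → Office applies, adding Office. So (Name)⁺ = {Office, Advisor, Name}.
The closure contains neither all of R1 = {Major, Office, Name} nor all of R2 = {Dept, GPA, Advisor, Name}, so the common attributes are not a superkey of either fragment. The join is lossy.

No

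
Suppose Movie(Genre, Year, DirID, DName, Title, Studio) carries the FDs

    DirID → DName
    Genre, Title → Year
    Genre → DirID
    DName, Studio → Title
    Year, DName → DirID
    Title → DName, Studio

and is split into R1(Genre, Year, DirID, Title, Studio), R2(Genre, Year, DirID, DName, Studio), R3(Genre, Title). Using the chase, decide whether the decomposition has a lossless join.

Chase test. Columns are Genre, Year, DirID, DName, Title, Studio; row i has aⱼ where attribute j ∈ Ri, else bᵢⱼ.
Initial tableau (one row per fragment):
  row 1: a1 a2 a3 b14 a5 a6
  row 2: a1 a2 a3 a4 b25 a6
  row 3: a1 b32 b33 b34 a5 b36
Rows 1 and 2 agree on DirID; apply DirID→DName and equate their DName entries.
Rows 1 and 3 agree on Genre, Title; apply Genre, Title→Year and equate their Year entries.
Rows 1 and 3 agree on Genre; apply Genre→DirID and equate their DirID entries.
Rows 1 and 2 agree on DName, Studio; apply DName, Studio→Title and equate their Title entries.
Rows 1 and 3 agree on Title; apply Title→DName, Studio and equate their DName, Studio entries.
Row 1 is now all distinguished symbols — the join is lossless.

Yes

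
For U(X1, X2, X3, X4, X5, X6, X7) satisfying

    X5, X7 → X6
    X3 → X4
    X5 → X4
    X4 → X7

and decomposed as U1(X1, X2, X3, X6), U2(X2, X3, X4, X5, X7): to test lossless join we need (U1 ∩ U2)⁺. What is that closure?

X2, X3, X4, X7

U1 ∩ U2 = {X2, X3}.
X3 → X4 applies, adding X4
X4 → X7 applies, adding X7
Closure: {X2, X3, X4, X7}.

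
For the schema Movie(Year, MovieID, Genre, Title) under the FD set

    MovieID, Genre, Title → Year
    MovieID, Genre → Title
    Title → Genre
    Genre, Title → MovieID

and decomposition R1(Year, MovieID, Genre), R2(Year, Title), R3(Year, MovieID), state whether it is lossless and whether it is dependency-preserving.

lossy and not dependency-preserving

Lossless test (chase): applying each FD to every pair of rows produces no changes in the tableau, so no row becomes fully distinguished — the join is lossy.
Dependency preservation: the restricted closure of {MovieID, Genre} across the fragments never reaches {Title}, so MovieID, Genre → Title cannot be enforced without a join — not preserved.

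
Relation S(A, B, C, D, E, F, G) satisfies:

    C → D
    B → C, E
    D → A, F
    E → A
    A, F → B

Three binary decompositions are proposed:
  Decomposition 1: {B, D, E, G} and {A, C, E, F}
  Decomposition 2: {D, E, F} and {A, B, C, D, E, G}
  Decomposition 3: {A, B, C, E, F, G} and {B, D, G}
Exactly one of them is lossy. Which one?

Decomposition 1: common = {E}, closure = {A, E} → lossy.
Decomposition 2: common = {D, E}, closure = {A, B, C, D, E, F} → lossless.
Decomposition 3: common = {B, G}, closure = {A, B, C, D, E, F, G} → lossless.

Decomposition 1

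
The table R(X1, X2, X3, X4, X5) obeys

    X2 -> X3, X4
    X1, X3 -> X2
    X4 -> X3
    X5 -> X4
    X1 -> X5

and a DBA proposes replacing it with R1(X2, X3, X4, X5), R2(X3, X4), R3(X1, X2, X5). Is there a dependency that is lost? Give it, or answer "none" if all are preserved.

none

X2 → X3, X4 lies within R1.
X1, X3 → X2: restricted closure across fragments reaches X2.
X4 → X3 lies within R1.
X5 → X4 lies within R1.
X1 → X5 lies within R3.
Every dependency is enforceable on the fragments, so the decomposition is dependency-preserving.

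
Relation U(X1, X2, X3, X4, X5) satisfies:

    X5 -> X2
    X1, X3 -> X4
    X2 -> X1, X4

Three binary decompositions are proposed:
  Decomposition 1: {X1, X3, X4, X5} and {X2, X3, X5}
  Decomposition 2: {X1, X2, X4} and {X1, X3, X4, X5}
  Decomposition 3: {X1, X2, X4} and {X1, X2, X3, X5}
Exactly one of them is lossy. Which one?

Decomposition 1: common = {X3, X5}, closure = {X1, X2, X3, X4, X5} → lossless.
Decomposition 2: common = {X1, X4}, closure = {X1, X4} → lossy.
Decomposition 3: common = {X1, X2}, closure = {X1, X2, X4} → lossless.

Decomposition 2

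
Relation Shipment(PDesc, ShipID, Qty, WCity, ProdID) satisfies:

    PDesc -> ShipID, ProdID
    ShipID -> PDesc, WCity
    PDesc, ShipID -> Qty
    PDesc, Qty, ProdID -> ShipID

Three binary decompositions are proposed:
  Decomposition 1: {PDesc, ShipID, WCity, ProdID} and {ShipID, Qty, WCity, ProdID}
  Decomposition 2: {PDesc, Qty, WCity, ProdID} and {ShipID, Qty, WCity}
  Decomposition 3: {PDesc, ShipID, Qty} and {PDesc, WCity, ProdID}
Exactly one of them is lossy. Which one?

Decomposition 2

Decomposition 1: common = {ShipID, WCity, ProdID}, closure = {PDesc, ShipID, Qty, WCity, ProdID} → lossless.
Decomposition 2: common = {Qty, WCity}, closure = {Qty, WCity} → lossy.
Decomposition 3: common = {PDesc}, closure = {PDesc, ShipID, Qty, WCity, ProdID} → lossless.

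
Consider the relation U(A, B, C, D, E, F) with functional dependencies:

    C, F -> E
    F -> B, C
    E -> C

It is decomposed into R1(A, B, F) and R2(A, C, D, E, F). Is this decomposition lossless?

Common attributes: R1 ∩ R2 = {A, F}.
Closure of {A, F}: F → B, C applies, adding B, C; C, F → E applies, adding E. So (A, F)⁺ = {A, B, C, E, F}.
This closure contains every attribute of R1, so R1 ∩ R2 → R1. The join is lossless.

Yes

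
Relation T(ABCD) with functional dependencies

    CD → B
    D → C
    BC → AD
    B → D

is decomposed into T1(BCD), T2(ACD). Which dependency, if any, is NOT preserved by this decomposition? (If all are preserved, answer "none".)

CD → B lies within T1.
D → C lies within T1.
BC → AD: restricted closure across fragments reaches AD.
B → D lies within T1.
Every dependency is enforceable on the fragments, so the decomposition is dependency-preserving.

none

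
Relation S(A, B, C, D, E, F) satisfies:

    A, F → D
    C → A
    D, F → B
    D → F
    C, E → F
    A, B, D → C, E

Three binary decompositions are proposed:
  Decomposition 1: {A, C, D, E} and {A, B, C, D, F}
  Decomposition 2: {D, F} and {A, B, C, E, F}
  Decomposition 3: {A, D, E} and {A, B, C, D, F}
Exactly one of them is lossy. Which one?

Decomposition 1: common = {A, C, D}, closure = {A, B, C, D, E, F} → lossless.
Decomposition 2: common = {F}, closure = {F} → lossy.
Decomposition 3: common = {A, D}, closure = {A, B, C, D, E, F} → lossless.

Decomposition 2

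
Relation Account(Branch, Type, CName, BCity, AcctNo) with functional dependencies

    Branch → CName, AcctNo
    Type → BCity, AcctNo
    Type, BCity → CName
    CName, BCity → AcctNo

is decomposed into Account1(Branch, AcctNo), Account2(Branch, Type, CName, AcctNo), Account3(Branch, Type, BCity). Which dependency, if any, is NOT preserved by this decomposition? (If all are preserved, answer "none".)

CName, BCity → AcctNo

Check CName, BCity → AcctNo: no single fragment contains all of {CName, BCity, AcctNo}, and the restricted closure of {CName, BCity} across the fragments never reaches {AcctNo}.
Branch → CName, AcctNo is preserved.
Type → BCity, AcctNo is preserved.
Type, BCity → CName is preserved.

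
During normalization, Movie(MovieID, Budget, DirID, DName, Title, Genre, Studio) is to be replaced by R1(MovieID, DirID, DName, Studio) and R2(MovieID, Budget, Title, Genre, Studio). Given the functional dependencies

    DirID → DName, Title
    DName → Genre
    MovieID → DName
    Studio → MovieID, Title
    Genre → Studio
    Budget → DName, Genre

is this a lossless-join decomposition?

No

Common attributes: R1 ∩ R2 = {MovieID, Studio}.
Closure of {MovieID, Studio}: MovieID → DName applies, adding DName; Studio → MovieID, Title applies, adding Title; DName → Genre applies, adding Genre. So (MovieID, Studio)⁺ = {MovieID, DName, Title, Genre, Studio}.
The closure contains neither all of R1 = {MovieID, DirID, DName, Studio} nor all of R2 = {MovieID, Budget, Title, Genre, Studio}, so the common attributes are not a superkey of either fragment. The join is lossy.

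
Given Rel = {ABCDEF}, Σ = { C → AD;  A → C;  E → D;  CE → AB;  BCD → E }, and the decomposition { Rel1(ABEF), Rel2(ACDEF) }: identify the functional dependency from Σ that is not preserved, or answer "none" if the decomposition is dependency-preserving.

C → AD lies within Rel2.
A → C lies within Rel2.
E → D lies within Rel2.
CE → AB: restricted closure across fragments reaches AB.
BCD → E: restricted closure across fragments reaches E.
Every dependency is enforceable on the fragments, so the decomposition is dependency-preserving.

none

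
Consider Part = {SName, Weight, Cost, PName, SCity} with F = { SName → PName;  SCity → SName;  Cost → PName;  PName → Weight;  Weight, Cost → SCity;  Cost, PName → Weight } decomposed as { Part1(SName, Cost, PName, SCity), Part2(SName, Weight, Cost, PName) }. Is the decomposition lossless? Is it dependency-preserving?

Lossless test: (SName, Cost, PName)⁺ = {SName, Weight, Cost, PName, SCity}, which contains all of one fragment — lossless.
Dependency preservation: Weight, Cost → SCity is not contained in any single fragment, but the restricted closure of its left-hand side across the fragments still reaches the right-hand side; the remaining FDs each lie inside some fragment. All dependencies are preserved.

lossless and dependency-preserving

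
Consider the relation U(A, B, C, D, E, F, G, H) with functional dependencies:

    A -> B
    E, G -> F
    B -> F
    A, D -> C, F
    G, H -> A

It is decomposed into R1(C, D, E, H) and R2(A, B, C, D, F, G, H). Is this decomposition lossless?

No

Common attributes: R1 ∩ R2 = {C, D, H}.
No dependency enlarges {C, D, H}, so (C, D, H)⁺ = {C, D, H}.
The closure contains neither all of R1 = {C, D, E, H} nor all of R2 = {A, B, C, D, F, G, H}, so the common attributes are not a superkey of either fragment. The join is lossy.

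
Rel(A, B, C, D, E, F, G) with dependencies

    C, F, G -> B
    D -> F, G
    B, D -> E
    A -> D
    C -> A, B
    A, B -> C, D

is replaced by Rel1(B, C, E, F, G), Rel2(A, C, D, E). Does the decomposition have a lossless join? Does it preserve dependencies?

lossless but not dependency-preserving

Lossless test: (C, E)⁺ = {A, B, C, D, E, F, G}, which contains all of one fragment — lossless.
Dependency preservation: the restricted closure of {D} across the fragments never reaches {F, G}, so D → F, G cannot be enforced without a join — not preserved.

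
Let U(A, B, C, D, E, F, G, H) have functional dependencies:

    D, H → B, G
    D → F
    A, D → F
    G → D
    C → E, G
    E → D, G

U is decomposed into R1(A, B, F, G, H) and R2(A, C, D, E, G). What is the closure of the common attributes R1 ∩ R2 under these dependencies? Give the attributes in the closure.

A, D, F, G

R1 ∩ R2 = {A, G}.
G → D applies, adding D
D → F applies, adding F
Closure: {A, D, F, G}.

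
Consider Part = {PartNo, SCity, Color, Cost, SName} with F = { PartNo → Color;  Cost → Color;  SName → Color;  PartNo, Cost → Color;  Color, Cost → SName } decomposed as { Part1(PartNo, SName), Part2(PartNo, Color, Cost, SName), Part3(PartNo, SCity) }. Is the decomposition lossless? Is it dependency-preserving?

Lossless test (chase): Rows 1 and 2 agree on PartNo; apply PartNo→Color and equate their Color entries. Rows 1 and 3 agree on PartNo; apply PartNo→Color and equate their Color entries. No row becomes fully distinguished — the join is lossy.
Dependency preservation: every FD's attributes lie within a single fragment, so each can be enforced locally — preserved.

lossy but dependency-preserving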